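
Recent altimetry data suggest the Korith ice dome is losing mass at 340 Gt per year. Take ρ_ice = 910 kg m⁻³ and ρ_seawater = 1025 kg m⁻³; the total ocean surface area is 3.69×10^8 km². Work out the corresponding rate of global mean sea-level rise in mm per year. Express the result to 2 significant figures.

≈ 0.90 mm/yr

ρ_w = 1025 kg m⁻³. Annual water volume added = 340 Gt / ρ_w = 3.400×10^14 kg / 1025 kg m⁻³ = 3.317×10^11 m³.
Δh per year = 3.317×10^11 / 3.69×10^14 = 8.99×10^-4 m = 0.90 mm.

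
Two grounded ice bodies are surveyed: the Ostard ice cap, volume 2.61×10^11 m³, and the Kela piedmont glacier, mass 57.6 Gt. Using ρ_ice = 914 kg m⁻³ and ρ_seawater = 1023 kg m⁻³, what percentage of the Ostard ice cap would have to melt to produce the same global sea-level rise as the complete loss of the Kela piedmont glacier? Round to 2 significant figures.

≈ 24 %

Equal sea-level rise means equal mass of meltwater, i.e. equal mass of ice lost.
Ice mass of Kela: 5.760×10^13 kg; ice mass of Ostard: 2.386×10^14 kg.
Fraction required = 5.760×10^13 / 2.386×10^14 = 0.241 → 24 %.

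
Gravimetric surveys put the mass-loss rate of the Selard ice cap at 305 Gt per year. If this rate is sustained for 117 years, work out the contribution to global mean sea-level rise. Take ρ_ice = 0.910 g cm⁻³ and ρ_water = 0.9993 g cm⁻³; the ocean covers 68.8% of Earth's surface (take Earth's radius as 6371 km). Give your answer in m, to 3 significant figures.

Total mass lost = 305 Gt/yr × 117 yr = 3.568×10^4 Gt = 3.568×10^16 kg.
ρ_w = 0.9993 g cm⁻³ = 999.3 kg m⁻³, so water volume = 3.568×10^16 / 999.3 = 3.571×10^13 m³.
Δh = 3.571×10^13 / 3.51×10^14 = 0.102 m.

≈ 0.102 m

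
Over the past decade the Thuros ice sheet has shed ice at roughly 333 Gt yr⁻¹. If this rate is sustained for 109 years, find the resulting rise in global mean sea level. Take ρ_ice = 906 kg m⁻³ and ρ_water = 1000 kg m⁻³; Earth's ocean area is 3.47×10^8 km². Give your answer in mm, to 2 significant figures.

≈ 100 mm

Total mass lost = 333 Gt/yr × 109 yr = 3.630×10^4 Gt = 3.630×10^16 kg.
ρ_w = 1000 kg m⁻³, so water volume = 3.630×10^16 / 1000 = 3.630×10^13 m³.
Δh = 3.630×10^13 / 3.47×10^14 = 0.105 m = 100 mm.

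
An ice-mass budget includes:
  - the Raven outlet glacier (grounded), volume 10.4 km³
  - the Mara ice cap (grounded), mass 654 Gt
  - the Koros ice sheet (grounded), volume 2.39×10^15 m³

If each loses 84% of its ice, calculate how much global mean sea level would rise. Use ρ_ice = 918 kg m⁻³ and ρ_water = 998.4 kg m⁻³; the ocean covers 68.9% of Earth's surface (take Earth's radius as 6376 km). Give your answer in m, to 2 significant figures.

≈ 5.2 m

Raven: 0.84 × 10.4 km³ × (918/998.4) = 8.033 km³ of water.
Mara: 0.84 × 654 Gt = 5.494×10^14 kg; dividing by ρ_w = 998.4 kg m⁻³ gives 5.502×10^11 m³ of water.
Koros: 0.84 × 2.39×10^15 m³ × (918/998.4) = 1.846×10^15 m³ of water.
Total added water ≈ 1.846×10^15 m³ over 3.52×10^14 m² → Δh = 5.25 m.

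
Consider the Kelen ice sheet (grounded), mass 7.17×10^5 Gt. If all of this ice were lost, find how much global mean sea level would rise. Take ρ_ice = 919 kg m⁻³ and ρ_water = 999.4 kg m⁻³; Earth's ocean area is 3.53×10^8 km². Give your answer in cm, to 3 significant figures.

≈ 203 cm

Kelen: 7.17×10^5 Gt = 7.170×10^17 kg; dividing by ρ_w = 999.4 kg m⁻³ gives 7.174×10^14 m³ of water.
Spread over 3.53×10^14 m² of ocean, Δh = 7.174×10^14 / 3.53×10^14 = 2.03 m = 203 cm.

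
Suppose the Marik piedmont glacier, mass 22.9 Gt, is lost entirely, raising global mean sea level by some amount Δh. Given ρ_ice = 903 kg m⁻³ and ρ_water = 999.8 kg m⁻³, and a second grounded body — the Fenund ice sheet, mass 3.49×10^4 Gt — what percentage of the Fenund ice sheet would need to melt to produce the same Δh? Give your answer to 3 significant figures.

Equal sea-level rise means equal mass of meltwater, i.e. equal mass of ice lost.
Ice mass of Marik: 2.290×10^13 kg; ice mass of Fenund: 3.490×10^16 kg.
Fraction required = 2.290×10^13 / 3.490×10^16 = 6.56×10^-4 → 0.0656 %.

≈ 0.0656 %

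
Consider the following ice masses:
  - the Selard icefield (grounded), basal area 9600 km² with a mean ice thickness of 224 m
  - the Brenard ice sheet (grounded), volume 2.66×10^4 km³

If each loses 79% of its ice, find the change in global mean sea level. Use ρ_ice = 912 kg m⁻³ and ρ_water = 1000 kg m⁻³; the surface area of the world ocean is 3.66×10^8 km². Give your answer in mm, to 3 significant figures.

Selard: ice volume = 9600 km² × 224 m = 2150 km³; 0.79 × 2150 × (912/1000) = 1549 km³ of water.
Brenard: 0.79 × 2.66×10^4 km³ × (912/1000) = 1.916×10^4 km³ of water.
Total added water ≈ 2.071×10^13 m³ over 3.66×10^14 m² → Δh = 0.0566 m = 56.6 mm.

≈ 56.6 mm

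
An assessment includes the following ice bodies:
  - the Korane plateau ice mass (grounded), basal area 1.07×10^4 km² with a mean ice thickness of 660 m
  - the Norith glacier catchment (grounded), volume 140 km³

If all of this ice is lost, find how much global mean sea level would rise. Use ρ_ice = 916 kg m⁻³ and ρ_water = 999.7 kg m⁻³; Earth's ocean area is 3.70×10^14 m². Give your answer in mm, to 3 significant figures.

Korane: ice volume = 1.07×10^4 km² × 660 m = 7062 km³; 7062 × (916/999.7) = 6471 km³ of water.
Norith: 140 km³ × (916/999.7) = 128.3 km³ of water.
Total added water ≈ 6.599×10^12 m³ over 3.70×10^14 m² → Δh = 0.0178 m = 17.8 mm.

≈ 17.8 mm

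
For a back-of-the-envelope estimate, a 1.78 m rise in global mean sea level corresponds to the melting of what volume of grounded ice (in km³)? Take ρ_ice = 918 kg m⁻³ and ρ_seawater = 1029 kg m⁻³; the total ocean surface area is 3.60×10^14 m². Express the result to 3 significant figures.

Required water volume = Δh × A = 1.78 m × 3.60×10^14 m² = 6.408×10^14 m³ = 6.408×10^5 km³.
Ice volume = water volume × ρ_w/ρ_ice = 6.408×10^5 × 1029/918 = 7.18×10^5 km³.

≈ 7.18×10^5 km³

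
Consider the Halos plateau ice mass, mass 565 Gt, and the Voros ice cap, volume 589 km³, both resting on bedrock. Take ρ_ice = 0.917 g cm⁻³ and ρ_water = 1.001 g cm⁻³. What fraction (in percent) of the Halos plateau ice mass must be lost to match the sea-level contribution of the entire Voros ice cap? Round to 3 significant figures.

≈ 95.6 %

Equal sea-level rise means equal mass of meltwater, i.e. equal mass of ice lost.
Ice mass of Voros: 5.401×10^14 kg; ice mass of Halos: 5.650×10^14 kg.
Fraction required = 5.401×10^14 / 5.650×10^14 = 0.956 → 95.6 %.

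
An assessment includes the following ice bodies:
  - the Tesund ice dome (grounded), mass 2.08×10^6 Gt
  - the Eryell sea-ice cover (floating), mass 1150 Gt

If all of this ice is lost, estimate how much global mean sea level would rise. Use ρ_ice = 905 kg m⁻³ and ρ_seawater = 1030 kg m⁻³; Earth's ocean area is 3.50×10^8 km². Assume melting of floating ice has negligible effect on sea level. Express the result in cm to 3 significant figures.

≈ 577 cm

Tesund: 2.08×10^6 Gt = 2.080×10^18 kg; dividing by ρ_w = 1030 kg m⁻³ gives 2.019×10^15 m³ of water.
The Eryell sea-ice cover is floating and already displaces its own weight of water, so its melt adds essentially nothing to sea level.
Total added water ≈ 2.019×10^15 m³ over 3.50×10^14 m² → Δh = 5.77 m = 577 cm.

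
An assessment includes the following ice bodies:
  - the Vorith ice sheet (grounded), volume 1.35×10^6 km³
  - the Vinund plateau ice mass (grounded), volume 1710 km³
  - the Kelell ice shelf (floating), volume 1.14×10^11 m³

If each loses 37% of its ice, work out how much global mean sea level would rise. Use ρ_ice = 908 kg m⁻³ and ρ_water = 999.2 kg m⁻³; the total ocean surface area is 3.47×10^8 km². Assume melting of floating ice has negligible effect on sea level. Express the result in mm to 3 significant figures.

Vorith: 0.37 × 1.35×10^6 km³ × (908/999.2) = 4.539×10^5 km³ of water.
Vinund: 0.37 × 1710 km³ × (908/999.2) = 575.0 km³ of water.
The Kelell ice shelf is floating and already displaces its own weight of water, so its melt adds essentially nothing to sea level.
Total added water ≈ 4.545×10^14 m³ over 3.47×10^14 m² → Δh = 1.31 m = 1310 mm.

≈ 1310 mm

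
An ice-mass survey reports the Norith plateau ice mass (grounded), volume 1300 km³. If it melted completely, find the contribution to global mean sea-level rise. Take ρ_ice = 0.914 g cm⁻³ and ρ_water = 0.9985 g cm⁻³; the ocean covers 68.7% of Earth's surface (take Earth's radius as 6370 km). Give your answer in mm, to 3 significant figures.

≈ 3.40 mm

Norith: 1300 km³ × (914/998.5) = 1190 km³ of water.
Spread over 3.50×10^14 m² of ocean, Δh = 1.190×10^12 / 3.50×10^14 = 3.40×10^-3 m = 3.40 mm.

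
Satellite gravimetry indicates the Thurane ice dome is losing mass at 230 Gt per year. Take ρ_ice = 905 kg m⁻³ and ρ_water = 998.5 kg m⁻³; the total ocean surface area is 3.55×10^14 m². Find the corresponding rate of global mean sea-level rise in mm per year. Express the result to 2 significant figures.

ρ_w = 998.5 kg m⁻³. Annual water volume added = 230 Gt / ρ_w = 2.300×10^14 kg / 998.5 kg m⁻³ = 2.303×10^11 m³.
Δh per year = 2.303×10^11 / 3.55×10^14 = 6.49×10^-4 m = 0.65 mm.

≈ 0.65 mm/yr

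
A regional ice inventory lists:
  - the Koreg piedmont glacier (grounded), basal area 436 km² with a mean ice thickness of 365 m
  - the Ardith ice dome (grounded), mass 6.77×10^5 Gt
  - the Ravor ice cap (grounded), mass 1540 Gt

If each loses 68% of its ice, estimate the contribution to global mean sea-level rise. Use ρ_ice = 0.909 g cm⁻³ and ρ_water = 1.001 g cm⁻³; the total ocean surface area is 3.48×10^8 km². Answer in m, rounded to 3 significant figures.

≈ 1.32 m

Koreg: ice volume = 436 km² × 365 m = 159.1 km³; 0.68 × 159.1 × (909/1001) = 98.27 km³ of water.
Ardith: 0.68 × 6.77×10^5 Gt = 4.604×10^17 kg; dividing by ρ_w = 1.001 g cm⁻³ = 1001 kg m⁻³ gives 4.599×10^14 m³ of water.
Ravor: 0.68 × 1540 Gt = 1.047×10^15 kg; dividing by ρ_w = 1001 kg m⁻³ gives 1.046×10^12 m³ of water.
Total added water ≈ 4.610×10^14 m³ over 3.48×10^14 m² → Δh = 1.32 m.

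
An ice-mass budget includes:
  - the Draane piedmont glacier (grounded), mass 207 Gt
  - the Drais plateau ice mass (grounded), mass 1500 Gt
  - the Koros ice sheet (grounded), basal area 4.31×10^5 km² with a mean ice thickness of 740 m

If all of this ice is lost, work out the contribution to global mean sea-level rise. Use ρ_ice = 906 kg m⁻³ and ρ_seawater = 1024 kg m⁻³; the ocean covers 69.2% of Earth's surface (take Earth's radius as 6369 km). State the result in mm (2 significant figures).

Draane: 207 Gt = 2.070×10^14 kg; dividing by ρ_w = 1024 kg m⁻³ gives 2.021×10^11 m³ of water.
Drais: 1500 Gt = 1.500×10^15 kg; dividing by ρ_w = 1024 kg m⁻³ gives 1.465×10^12 m³ of water.
Koros: ice volume = 4.31×10^5 km² × 740 m = 3.189×10^5 km³; 3.189×10^5 × (906/1024) = 2.822×10^5 km³ of water.
Total added water ≈ 2.839×10^14 m³ over 3.53×10^14 m² → Δh = 0.805 m = 800 mm.

≈ 800 mm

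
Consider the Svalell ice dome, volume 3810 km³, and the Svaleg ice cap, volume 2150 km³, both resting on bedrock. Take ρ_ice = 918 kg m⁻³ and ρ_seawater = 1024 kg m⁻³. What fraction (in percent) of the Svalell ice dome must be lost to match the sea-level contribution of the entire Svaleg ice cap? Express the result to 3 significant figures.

Equal sea-level rise means equal mass of meltwater, i.e. equal mass of ice lost.
Ice mass of Svaleg: 1.974×10^15 kg; ice mass of Svalell: 3.498×10^15 kg.
Fraction required = 1.974×10^15 / 3.498×10^15 = 0.564 → 56.4 %.

≈ 56.4 %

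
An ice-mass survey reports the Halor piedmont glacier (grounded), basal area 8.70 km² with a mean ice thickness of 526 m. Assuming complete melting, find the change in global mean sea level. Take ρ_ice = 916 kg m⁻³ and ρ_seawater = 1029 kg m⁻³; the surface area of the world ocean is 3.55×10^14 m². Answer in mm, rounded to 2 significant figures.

≈ 0.011 mm

Halor: ice volume = 8.70 km² × 526 m = 4.576 km³; 4.576 × (916/1029) = 4.074 km³ of water.
Spread over 3.55×10^14 m² of ocean, Δh = 4.074×10^9 / 3.55×10^14 = 1.15×10^-5 m = 0.011 mm.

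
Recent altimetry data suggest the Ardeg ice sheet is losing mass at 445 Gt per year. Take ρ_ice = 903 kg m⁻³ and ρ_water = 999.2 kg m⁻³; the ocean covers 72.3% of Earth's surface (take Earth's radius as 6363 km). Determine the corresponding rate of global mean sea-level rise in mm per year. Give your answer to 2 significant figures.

≈ 1.2 mm/yr

ρ_w = 999.2 kg m⁻³. Annual water volume added = 445 Gt / ρ_w = 4.450×10^14 kg / 999.2 kg m⁻³ = 4.454×10^11 m³.
Δh per year = 4.454×10^11 / 3.68×10^14 = 1.21×10^-3 m = 1.2 mm.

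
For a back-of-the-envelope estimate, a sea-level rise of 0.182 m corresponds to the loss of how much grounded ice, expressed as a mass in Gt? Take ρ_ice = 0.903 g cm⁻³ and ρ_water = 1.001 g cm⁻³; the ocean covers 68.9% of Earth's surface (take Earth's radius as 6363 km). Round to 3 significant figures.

Required water volume = Δh × A = 0.182 m × 3.51×10^14 m² = 6.380×10^13 m³.
ρ_w = 1.001 g cm⁻³ = 1001 kg m⁻³, so the mass of water = 6.380×10^13 m³ × 1001 kg m⁻³ = 6.386×10^16 kg = 6.39×10^4 Gt (and the same mass of ice, by conservation).

≈ 6.39×10^4 Gt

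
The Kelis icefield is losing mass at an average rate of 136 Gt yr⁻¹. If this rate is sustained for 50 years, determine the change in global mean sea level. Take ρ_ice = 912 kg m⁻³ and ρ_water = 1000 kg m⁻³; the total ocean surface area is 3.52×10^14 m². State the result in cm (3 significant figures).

≈ 1.93 cm

Total mass lost = 136 Gt/yr × 50 yr = 6800 Gt = 6.800×10^15 kg.
ρ_w = 1000 kg m⁻³, so water volume = 6.800×10^15 / 1000 = 6.800×10^12 m³.
Δh = 6.800×10^12 / 3.52×10^14 = 0.0193 m = 1.93 cm.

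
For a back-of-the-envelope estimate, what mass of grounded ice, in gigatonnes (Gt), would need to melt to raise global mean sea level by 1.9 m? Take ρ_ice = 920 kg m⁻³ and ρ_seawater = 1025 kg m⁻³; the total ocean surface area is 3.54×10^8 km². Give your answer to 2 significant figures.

≈ 6.9×10^5 Gt

Required water volume = Δh × A = 1.9 m × 3.54×10^14 m² = 6.726×10^14 m³.
ρ_w = 1025 kg m⁻³, so the mass of water = 6.726×10^14 m³ × 1025 kg m⁻³ = 6.894×10^17 kg = 6.9×10^5 Gt (and the same mass of ice, by conservation).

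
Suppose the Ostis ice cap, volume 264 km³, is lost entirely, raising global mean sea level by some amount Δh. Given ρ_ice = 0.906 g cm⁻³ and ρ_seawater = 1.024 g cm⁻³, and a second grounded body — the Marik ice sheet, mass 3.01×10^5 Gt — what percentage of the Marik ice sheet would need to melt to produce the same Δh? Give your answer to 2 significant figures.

≈ 0.079 %

Equal sea-level rise means equal mass of meltwater, i.e. equal mass of ice lost.
Ice mass of Ostis: 2.392×10^14 kg; ice mass of Marik: 3.010×10^17 kg.
Fraction required = 2.392×10^14 / 3.010×10^17 = 7.95×10^-4 → 0.079 %.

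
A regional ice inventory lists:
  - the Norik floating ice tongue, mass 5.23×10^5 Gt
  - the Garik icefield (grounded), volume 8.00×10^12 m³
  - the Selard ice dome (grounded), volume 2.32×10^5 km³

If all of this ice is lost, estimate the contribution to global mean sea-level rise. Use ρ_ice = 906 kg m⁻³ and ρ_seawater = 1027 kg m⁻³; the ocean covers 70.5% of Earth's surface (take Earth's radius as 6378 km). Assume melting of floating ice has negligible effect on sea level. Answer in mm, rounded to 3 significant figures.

The Norik floating ice tongue is floating and already displaces its own weight of water, so its melt adds essentially nothing to sea level.
Garik: 8.00×10^12 m³ × (906/1027) = 7.057×10^12 m³ of water.
Selard: 2.32×10^5 km³ × (906/1027) = 2.047×10^5 km³ of water.
Total added water ≈ 2.117×10^14 m³ over 3.60×10^14 m² → Δh = 0.587 m = 587 mm.

≈ 587 mm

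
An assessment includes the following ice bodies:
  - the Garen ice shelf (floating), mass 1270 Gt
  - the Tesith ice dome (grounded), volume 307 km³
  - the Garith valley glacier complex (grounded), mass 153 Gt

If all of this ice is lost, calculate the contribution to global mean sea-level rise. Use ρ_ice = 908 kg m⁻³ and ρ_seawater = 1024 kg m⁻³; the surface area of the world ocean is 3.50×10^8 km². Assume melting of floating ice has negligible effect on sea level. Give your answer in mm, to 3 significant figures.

The Garen ice shelf is floating and already displaces its own weight of water, so its melt adds essentially nothing to sea level.
Tesith: 307 km³ × (908/1024) = 272.2 km³ of water.
Garith: 153 Gt = 1.530×10^14 kg; dividing by ρ_w = 1024 kg m⁻³ gives 1.494×10^11 m³ of water.
Total added water ≈ 4.216×10^11 m³ over 3.50×10^14 m² → Δh = 1.20×10^-3 m = 1.20 mm.

≈ 1.20 mm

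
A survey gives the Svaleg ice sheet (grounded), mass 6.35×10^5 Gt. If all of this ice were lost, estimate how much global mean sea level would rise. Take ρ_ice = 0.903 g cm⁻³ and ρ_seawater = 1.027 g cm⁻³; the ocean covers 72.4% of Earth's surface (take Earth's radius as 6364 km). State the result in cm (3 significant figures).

Svaleg: 6.35×10^5 Gt = 6.350×10^17 kg; dividing by ρ_w = 1.027 g cm⁻³ = 1027 kg m⁻³ gives 6.183×10^14 m³ of water.
Spread over 3.68×10^14 m² of ocean, Δh = 6.183×10^14 / 3.68×10^14 = 1.68 m = 168 cm.

≈ 168 cm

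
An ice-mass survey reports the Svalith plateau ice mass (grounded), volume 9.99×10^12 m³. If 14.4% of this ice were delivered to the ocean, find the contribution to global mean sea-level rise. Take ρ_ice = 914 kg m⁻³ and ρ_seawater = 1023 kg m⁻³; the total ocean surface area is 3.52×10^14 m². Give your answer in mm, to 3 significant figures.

Svalith: 0.144 × 9.99×10^12 m³ × (914/1023) = 1.285×10^12 m³ of water.
Spread over 3.52×10^14 m² of ocean, Δh = 1.285×10^12 / 3.52×10^14 = 3.65×10^-3 m = 3.65 mm.

≈ 3.65 mm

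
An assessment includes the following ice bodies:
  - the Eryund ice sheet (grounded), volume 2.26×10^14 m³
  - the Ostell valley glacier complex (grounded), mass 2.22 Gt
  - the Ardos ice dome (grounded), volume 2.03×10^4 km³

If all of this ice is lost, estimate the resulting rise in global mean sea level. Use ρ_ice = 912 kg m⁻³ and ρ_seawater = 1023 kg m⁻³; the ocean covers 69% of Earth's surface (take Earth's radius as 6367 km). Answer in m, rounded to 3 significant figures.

Eryund: 2.26×10^14 m³ × (912/1023) = 2.015×10^14 m³ of water.
Ostell: 2.22 Gt = 2.220×10^12 kg; dividing by ρ_w = 1023 kg m⁻³ gives 2.170×10^9 m³ of water.
Ardos: 2.03×10^4 km³ × (912/1023) = 1.810×10^4 km³ of water.
Total added water ≈ 2.196×10^14 m³ over 3.52×10^14 m² → Δh = 0.625 m.

≈ 0.625 m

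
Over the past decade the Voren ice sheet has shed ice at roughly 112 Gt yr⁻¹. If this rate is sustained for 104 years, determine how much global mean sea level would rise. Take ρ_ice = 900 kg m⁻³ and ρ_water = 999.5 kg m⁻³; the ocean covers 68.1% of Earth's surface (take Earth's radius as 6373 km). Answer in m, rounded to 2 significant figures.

≈ 0.034 m

Total mass lost = 112 Gt/yr × 104 yr = 1.165×10^4 Gt = 1.165×10^16 kg.
ρ_w = 999.5 kg m⁻³, so water volume = 1.165×10^16 / 999.5 = 1.165×10^13 m³.
Δh = 1.165×10^13 / 3.48×10^14 = 0.0335 m.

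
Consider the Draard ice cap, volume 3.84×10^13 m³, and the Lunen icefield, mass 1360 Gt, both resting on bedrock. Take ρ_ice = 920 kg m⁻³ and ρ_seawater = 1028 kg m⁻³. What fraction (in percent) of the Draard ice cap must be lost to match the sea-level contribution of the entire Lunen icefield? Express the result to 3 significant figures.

≈ 3.85 %

Equal sea-level rise means equal mass of meltwater, i.e. equal mass of ice lost.
Ice mass of Lunen: 1.360×10^15 kg; ice mass of Draard: 3.533×10^16 kg.
Fraction required = 1.360×10^15 / 3.533×10^16 = 0.0385 → 3.85 %.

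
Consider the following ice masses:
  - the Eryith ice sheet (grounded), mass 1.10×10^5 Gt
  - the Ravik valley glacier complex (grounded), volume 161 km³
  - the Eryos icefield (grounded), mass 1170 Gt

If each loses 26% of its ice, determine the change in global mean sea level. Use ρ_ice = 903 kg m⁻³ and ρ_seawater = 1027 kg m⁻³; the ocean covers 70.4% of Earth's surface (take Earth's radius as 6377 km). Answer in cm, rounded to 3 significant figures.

Eryith: 0.26 × 1.10×10^5 Gt = 2.860×10^16 kg; dividing by ρ_w = 1027 kg m⁻³ gives 2.785×10^13 m³ of water.
Ravik: 0.26 × 161 km³ × (903/1027) = 36.81 km³ of water.
Eryos: 0.26 × 1170 Gt = 3.042×10^14 kg; dividing by ρ_w = 1027 kg m⁻³ gives 2.962×10^11 m³ of water.
Total added water ≈ 2.818×10^13 m³ over 3.60×10^14 m² → Δh = 0.0783 m = 7.83 cm.

≈ 7.83 cm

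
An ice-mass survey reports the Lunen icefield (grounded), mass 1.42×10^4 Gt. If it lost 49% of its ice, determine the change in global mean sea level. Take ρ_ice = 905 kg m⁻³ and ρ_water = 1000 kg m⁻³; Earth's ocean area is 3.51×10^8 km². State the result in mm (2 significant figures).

≈ 20 mm

Lunen: 0.49 × 1.42×10^4 Gt = 6.958×10^15 kg; dividing by ρ_w = 1000 kg m⁻³ gives 6.958×10^12 m³ of water.
Spread over 3.51×10^14 m² of ocean, Δh = 6.958×10^12 / 3.51×10^14 = 0.0198 m = 20 mm.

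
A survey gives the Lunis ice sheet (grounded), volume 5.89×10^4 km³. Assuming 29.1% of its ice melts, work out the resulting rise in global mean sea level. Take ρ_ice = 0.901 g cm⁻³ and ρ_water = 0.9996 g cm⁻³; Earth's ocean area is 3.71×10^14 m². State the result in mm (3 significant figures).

Lunis: 0.291 × 5.89×10^4 km³ × (901/999.6) = 1.545×10^4 km³ of water.
Spread over 3.71×10^14 m² of ocean, Δh = 1.545×10^13 / 3.71×10^14 = 0.0416 m = 41.6 mm.

≈ 41.6 mm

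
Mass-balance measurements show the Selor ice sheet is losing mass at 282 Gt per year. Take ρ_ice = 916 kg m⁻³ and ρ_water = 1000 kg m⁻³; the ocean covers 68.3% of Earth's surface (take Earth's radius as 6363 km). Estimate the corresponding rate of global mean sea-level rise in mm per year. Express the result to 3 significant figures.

≈ 0.812 mm/yr

ρ_w = 1000 kg m⁻³. Annual water volume added = 282 Gt / ρ_w = 2.820×10^14 kg / 1000 kg m⁻³ = 2.820×10^11 m³.
Δh per year = 2.820×10^11 / 3.47×10^14 = 8.12×10^-4 m = 0.812 mm.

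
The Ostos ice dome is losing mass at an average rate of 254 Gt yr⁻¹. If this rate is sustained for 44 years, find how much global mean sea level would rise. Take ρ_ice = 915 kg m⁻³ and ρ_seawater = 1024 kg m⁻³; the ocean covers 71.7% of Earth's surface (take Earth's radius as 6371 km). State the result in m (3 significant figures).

Total mass lost = 254 Gt/yr × 44 yr = 1.118×10^4 Gt = 1.118×10^16 kg.
ρ_w = 1024 kg m⁻³, so water volume = 1.118×10^16 / 1024 = 1.091×10^13 m³.
Δh = 1.091×10^13 / 3.66×10^14 = 0.0298 m.

≈ 0.0298 m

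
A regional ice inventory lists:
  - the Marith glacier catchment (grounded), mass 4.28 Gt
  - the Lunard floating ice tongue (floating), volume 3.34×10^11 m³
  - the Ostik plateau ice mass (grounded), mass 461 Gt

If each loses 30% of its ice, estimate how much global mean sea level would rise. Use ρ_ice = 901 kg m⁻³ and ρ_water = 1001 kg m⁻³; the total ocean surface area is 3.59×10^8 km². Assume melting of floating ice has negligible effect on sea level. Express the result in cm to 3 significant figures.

Marith: 0.3 × 4.28 Gt = 1.284×10^12 kg; dividing by ρ_w = 1001 kg m⁻³ gives 1.283×10^9 m³ of water.
The Lunard floating ice tongue is floating and already displaces its own weight of water, so its melt adds essentially nothing to sea level.
Ostik: 0.3 × 461 Gt = 1.383×10^14 kg; dividing by ρ_w = 1001 kg m⁻³ gives 1.382×10^11 m³ of water.
Total added water ≈ 1.394×10^11 m³ over 3.59×10^14 m² → Δh = 3.88×10^-4 m = 0.0388 cm.

≈ 0.0388 cm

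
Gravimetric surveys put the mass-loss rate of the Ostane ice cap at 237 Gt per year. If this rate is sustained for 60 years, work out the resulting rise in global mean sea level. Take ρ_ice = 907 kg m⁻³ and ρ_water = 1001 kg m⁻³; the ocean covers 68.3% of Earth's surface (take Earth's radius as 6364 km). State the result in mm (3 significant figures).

≈ 40.9 mm

Total mass lost = 237 Gt/yr × 60 yr = 1.422×10^4 Gt = 1.422×10^16 kg.
ρ_w = 1001 kg m⁻³, so water volume = 1.422×10^16 / 1001 = 1.421×10^13 m³.
Δh = 1.421×10^13 / 3.48×10^14 = 0.0409 m = 40.9 mm.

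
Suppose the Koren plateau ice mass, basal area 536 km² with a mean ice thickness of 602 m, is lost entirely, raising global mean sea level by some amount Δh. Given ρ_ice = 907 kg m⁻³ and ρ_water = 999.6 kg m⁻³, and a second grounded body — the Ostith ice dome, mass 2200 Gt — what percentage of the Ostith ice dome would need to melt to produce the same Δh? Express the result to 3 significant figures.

≈ 13.3 %

Equal sea-level rise means equal mass of meltwater, i.e. equal mass of ice lost.
Ice mass of Koren: 2.927×10^14 kg; ice mass of Ostith: 2.200×10^15 kg.
Fraction required = 2.927×10^14 / 2.200×10^15 = 0.133 → 13.3 %.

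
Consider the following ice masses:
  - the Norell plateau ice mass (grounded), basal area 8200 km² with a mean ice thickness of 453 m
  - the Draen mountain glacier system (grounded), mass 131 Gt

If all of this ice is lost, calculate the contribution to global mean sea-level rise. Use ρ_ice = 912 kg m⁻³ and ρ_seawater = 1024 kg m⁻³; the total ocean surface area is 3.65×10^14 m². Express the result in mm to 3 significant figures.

≈ 9.41 mm

Norell: ice volume = 8200 km² × 453 m = 3715 km³; 3715 × (912/1024) = 3308 km³ of water.
Draen: 131 Gt = 1.310×10^14 kg; dividing by ρ_w = 1024 kg m⁻³ gives 1.279×10^11 m³ of water.
Total added water ≈ 3.436×10^12 m³ over 3.65×10^14 m² → Δh = 9.41×10^-3 m = 9.41 mm.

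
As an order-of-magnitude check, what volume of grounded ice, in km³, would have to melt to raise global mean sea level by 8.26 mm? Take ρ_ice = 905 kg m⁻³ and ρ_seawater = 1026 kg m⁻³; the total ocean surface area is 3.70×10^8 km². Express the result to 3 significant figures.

≈ 3460 km³

Required water volume = Δh × A = 0.00826 m × 3.70×10^14 m² = 3.056×10^12 m³ = 3056 km³.
Ice volume = water volume × ρ_w/ρ_ice = 3056 × 1026/905 = 3460 km³.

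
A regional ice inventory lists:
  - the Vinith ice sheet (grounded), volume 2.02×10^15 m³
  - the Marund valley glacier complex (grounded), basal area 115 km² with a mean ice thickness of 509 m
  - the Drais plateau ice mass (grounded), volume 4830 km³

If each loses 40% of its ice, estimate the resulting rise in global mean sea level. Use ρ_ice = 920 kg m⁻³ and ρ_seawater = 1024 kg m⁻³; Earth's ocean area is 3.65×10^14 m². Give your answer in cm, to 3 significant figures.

Vinith: 0.4 × 2.02×10^15 m³ × (920/1024) = 7.259×10^14 m³ of water.
Marund: ice volume = 115 km² × 509 m = 58.53 km³; 0.4 × 58.53 × (920/1024) = 21.04 km³ of water.
Drais: 0.4 × 4830 km³ × (920/1024) = 1736 km³ of water.
Total added water ≈ 7.277×10^14 m³ over 3.65×10^14 m² → Δh = 1.99 m = 199 cm.

≈ 199 cm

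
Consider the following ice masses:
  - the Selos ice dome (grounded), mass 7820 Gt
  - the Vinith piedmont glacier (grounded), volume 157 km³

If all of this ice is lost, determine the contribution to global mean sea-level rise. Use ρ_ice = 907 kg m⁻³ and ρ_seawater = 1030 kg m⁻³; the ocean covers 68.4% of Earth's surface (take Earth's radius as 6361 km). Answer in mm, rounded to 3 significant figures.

Selos: 7820 Gt = 7.820×10^15 kg; dividing by ρ_w = 1030 kg m⁻³ gives 7.592×10^12 m³ of water.
Vinith: 157 km³ × (907/1030) = 138.3 km³ of water.
Total added water ≈ 7.730×10^12 m³ over 3.48×10^14 m² → Δh = 0.0222 m = 22.2 mm.

≈ 22.2 mm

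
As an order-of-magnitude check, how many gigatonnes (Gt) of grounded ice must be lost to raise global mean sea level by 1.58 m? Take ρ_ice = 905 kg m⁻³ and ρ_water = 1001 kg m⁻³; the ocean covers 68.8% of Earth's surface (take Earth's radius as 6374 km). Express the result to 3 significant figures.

Required water volume = Δh × A = 1.58 m × 3.51×10^14 m² = 5.550×10^14 m³.
ρ_w = 1001 kg m⁻³, so the mass of water = 5.550×10^14 m³ × 1001 kg m⁻³ = 5.555×10^17 kg = 5.56×10^5 Gt (and the same mass of ice, by conservation).

≈ 5.56×10^5 Gt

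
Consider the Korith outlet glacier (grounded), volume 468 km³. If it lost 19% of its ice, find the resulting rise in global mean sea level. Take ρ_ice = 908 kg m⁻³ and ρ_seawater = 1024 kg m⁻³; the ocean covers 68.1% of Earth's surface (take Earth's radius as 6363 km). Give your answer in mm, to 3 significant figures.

≈ 0.228 mm

Korith: 0.19 × 468 km³ × (908/1024) = 78.85 km³ of water.
Spread over 3.46×10^14 m² of ocean, Δh = 7.885×10^10 / 3.46×10^14 = 2.28×10^-4 m = 0.228 mm.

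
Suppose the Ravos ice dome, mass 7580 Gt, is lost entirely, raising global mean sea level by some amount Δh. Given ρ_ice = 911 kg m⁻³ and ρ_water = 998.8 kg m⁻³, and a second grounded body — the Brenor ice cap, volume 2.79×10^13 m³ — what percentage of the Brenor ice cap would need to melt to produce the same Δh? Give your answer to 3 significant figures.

≈ 29.8 %

Equal sea-level rise means equal mass of meltwater, i.e. equal mass of ice lost.
Ice mass of Ravos: 7.580×10^15 kg; ice mass of Brenor: 2.542×10^16 kg.
Fraction required = 7.580×10^15 / 2.542×10^16 = 0.298 → 29.8 %.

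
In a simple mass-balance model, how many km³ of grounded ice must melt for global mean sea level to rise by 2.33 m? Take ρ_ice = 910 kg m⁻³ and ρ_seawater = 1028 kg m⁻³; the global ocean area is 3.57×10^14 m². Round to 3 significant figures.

Required water volume = Δh × A = 2.33 m × 3.57×10^14 m² = 8.318×10^14 m³ = 8.318×10^5 km³.
Ice volume = water volume × ρ_w/ρ_ice = 8.318×10^5 × 1028/910 = 9.40×10^5 km³.

≈ 9.40×10^5 km³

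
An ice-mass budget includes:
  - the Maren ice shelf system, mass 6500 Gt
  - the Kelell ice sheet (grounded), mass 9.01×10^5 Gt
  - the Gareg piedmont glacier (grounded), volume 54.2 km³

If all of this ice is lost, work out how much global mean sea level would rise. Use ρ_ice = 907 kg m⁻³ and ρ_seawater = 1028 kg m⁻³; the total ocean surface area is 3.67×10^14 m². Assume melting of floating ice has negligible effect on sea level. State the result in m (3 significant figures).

The Maren ice shelf system is floating and already displaces its own weight of water, so its melt adds essentially nothing to sea level.
Kelell: 9.01×10^5 Gt = 9.010×10^17 kg; dividing by ρ_w = 1028 kg m⁻³ gives 8.765×10^14 m³ of water.
Gareg: 54.2 km³ × (907/1028) = 47.82 km³ of water.
Total added water ≈ 8.765×10^14 m³ over 3.67×10^14 m² → Δh = 2.39 m.

≈ 2.39 m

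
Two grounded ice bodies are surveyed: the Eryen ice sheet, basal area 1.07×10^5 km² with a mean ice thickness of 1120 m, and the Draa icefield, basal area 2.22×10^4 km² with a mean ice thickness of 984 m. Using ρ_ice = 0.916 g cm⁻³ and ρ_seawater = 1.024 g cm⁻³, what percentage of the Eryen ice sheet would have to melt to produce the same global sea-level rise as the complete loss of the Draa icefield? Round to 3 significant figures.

Equal sea-level rise means equal mass of meltwater, i.e. equal mass of ice lost.
Ice mass of Draa: 2.001×10^16 kg; ice mass of Eryen: 1.098×10^17 kg.
Fraction required = 2.001×10^16 / 1.098×10^17 = 0.182 → 18.2 %.

≈ 18.2 %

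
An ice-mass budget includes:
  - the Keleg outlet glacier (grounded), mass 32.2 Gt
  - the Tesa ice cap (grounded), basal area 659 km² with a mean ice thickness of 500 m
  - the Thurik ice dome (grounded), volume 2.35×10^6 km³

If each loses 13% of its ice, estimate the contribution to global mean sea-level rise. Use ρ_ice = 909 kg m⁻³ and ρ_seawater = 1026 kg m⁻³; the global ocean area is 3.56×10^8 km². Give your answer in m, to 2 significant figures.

Keleg: 0.13 × 32.2 Gt = 4.186×10^12 kg; dividing by ρ_w = 1026 kg m⁻³ gives 4.080×10^9 m³ of water.
Tesa: ice volume = 659 km² × 500 m = 329.5 km³; 0.13 × 329.5 × (909/1026) = 37.95 km³ of water.
Thurik: 0.13 × 2.35×10^6 km³ × (909/1026) = 2.707×10^5 km³ of water.
Total added water ≈ 2.707×10^14 m³ over 3.56×10^14 m² → Δh = 0.760 m.

≈ 0.76 m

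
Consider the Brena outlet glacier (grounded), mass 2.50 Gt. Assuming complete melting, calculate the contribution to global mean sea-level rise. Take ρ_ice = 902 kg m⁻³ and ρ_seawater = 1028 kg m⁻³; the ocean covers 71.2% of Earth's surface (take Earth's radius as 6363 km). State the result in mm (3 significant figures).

≈ 6.71×10^-3 mm

Brena: 2.50 Gt = 2.500×10^12 kg; dividing by ρ_w = 1028 kg m⁻³ gives 2.432×10^9 m³ of water.
Spread over 3.62×10^14 m² of ocean, Δh = 2.432×10^9 / 3.62×10^14 = 6.71×10^-6 m = 6.71×10^-3 mm.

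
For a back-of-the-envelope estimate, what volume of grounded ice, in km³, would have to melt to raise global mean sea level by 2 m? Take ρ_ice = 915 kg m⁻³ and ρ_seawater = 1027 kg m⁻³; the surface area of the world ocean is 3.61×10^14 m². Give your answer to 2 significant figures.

≈ 8.1×10^5 km³

Required water volume = Δh × A = 2 m × 3.61×10^14 m² = 7.220×10^14 m³ = 7.220×10^5 km³.
Ice volume = water volume × ρ_w/ρ_ice = 7.220×10^5 × 1027/915 = 8.1×10^5 km³.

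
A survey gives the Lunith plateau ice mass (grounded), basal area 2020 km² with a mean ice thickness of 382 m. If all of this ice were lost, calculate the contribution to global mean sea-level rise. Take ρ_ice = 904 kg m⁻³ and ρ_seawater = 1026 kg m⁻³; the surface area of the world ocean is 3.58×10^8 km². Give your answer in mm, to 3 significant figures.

≈ 1.90 mm

Lunith: ice volume = 2020 km² × 382 m = 771.6 km³; 771.6 × (904/1026) = 679.9 km³ of water.
Spread over 3.58×10^14 m² of ocean, Δh = 6.799×10^11 / 3.58×10^14 = 1.90×10^-3 m = 1.90 mm.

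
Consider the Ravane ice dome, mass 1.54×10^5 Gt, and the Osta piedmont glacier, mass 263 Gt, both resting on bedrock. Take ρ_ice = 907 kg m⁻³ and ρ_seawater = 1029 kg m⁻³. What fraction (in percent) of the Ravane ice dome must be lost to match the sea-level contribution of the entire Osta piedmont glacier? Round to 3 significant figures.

≈ 0.171 %

Equal sea-level rise means equal mass of meltwater, i.e. equal mass of ice lost.
Ice mass of Osta: 2.630×10^14 kg; ice mass of Ravane: 1.540×10^17 kg.
Fraction required = 2.630×10^14 / 1.540×10^17 = 1.71×10^-3 → 0.171 %.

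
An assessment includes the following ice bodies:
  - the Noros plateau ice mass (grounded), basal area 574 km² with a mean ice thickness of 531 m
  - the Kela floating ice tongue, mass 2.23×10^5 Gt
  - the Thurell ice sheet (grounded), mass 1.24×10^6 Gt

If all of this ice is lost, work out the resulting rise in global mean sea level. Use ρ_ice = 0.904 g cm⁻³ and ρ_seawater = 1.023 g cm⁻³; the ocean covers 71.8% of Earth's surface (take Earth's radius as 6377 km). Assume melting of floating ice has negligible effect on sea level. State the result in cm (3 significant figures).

Noros: ice volume = 574 km² × 531 m = 304.8 km³; 304.8 × (904/1023) = 269.3 km³ of water.
The Kela floating ice tongue is floating and already displaces its own weight of water, so its melt adds essentially nothing to sea level.
Thurell: 1.24×10^6 Gt = 1.240×10^18 kg; dividing by ρ_w = 1.023 g cm⁻³ = 1023 kg m⁻³ gives 1.212×10^15 m³ of water.
Total added water ≈ 1.212×10^15 m³ over 3.67×10^14 m² → Δh = 3.30 m = 330 cm.

≈ 330 cm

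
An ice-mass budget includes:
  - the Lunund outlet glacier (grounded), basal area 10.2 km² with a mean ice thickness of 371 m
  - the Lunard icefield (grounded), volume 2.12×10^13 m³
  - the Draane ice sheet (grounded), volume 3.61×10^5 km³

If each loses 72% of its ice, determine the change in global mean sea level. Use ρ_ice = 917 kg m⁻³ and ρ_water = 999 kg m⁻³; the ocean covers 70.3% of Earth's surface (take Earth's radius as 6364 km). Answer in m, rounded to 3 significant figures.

Lunund: ice volume = 10.2 km² × 371 m = 3.784 km³; 0.72 × 3.784 × (917/999) = 2.501 km³ of water.
Lunard: 0.72 × 2.12×10^13 m³ × (917/999) = 1.401×10^13 m³ of water.
Draane: 0.72 × 3.61×10^5 km³ × (917/999) = 2.386×10^5 km³ of water.
Total added water ≈ 2.526×10^14 m³ over 3.58×10^14 m² → Δh = 0.706 m.

≈ 0.706 m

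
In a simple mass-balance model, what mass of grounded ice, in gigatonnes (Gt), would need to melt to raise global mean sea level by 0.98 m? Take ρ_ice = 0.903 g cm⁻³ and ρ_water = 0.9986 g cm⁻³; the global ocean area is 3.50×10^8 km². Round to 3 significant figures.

≈ 3.43×10^5 Gt

Required water volume = Δh × A = 0.98 m × 3.50×10^14 m² = 3.430×10^14 m³.
ρ_w = 0.9986 g cm⁻³ = 998.6 kg m⁻³, so the mass of water = 3.430×10^14 m³ × 998.6 kg m⁻³ = 3.425×10^17 kg = 3.43×10^5 Gt (and the same mass of ice, by conservation).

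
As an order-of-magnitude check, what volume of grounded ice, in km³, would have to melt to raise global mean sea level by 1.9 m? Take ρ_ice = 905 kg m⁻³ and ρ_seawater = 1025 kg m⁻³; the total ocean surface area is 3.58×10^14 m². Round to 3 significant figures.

≈ 7.70×10^5 km³

Required water volume = Δh × A = 1.9 m × 3.58×10^14 m² = 6.802×10^14 m³ = 6.802×10^5 km³.
Ice volume = water volume × ρ_w/ρ_ice = 6.802×10^5 × 1025/905 = 7.70×10^5 km³.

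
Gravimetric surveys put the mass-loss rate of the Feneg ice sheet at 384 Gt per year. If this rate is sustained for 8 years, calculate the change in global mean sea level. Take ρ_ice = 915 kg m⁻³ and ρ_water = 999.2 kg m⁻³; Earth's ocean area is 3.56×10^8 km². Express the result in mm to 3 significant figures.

Total mass lost = 384 Gt/yr × 8 yr = 3072 Gt = 3.072×10^15 kg.
ρ_w = 999.2 kg m⁻³, so water volume = 3.072×10^15 / 999.2 = 3.074×10^12 m³.
Δh = 3.074×10^12 / 3.56×10^14 = 8.64×10^-3 m = 8.64 mm.

≈ 8.64 mm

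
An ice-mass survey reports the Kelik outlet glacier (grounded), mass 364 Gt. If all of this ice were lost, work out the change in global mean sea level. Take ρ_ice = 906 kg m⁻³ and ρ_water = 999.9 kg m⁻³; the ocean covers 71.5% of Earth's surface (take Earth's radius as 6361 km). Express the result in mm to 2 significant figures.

≈ 1.0 mm

Kelik: 364 Gt = 3.640×10^14 kg; dividing by ρ_w = 999.9 kg m⁻³ gives 3.640×10^11 m³ of water.
Spread over 3.64×10^14 m² of ocean, Δh = 3.640×10^11 / 3.64×10^14 = 1.00×10^-3 m = 1.0 mm.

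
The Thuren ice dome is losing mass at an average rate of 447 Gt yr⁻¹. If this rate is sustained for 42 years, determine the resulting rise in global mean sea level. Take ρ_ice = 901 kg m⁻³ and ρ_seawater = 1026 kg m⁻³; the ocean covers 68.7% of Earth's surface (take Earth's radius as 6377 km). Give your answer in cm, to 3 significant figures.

≈ 5.21 cm

Total mass lost = 447 Gt/yr × 42 yr = 1.877×10^4 Gt = 1.877×10^16 kg.
ρ_w = 1026 kg m⁻³, so water volume = 1.877×10^16 / 1026 = 1.830×10^13 m³.
Δh = 1.830×10^13 / 3.51×10^14 = 0.0521 m = 5.21 cm.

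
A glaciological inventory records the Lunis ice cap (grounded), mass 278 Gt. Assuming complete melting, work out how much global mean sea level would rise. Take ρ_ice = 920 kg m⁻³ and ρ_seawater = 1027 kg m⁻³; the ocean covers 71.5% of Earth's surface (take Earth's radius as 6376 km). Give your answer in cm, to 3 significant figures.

Lunis: 278 Gt = 2.780×10^14 kg; dividing by ρ_w = 1027 kg m⁻³ gives 2.707×10^11 m³ of water.
Spread over 3.65×10^14 m² of ocean, Δh = 2.707×10^11 / 3.65×10^14 = 7.41×10^-4 m = 0.0741 cm.

≈ 0.0741 cm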